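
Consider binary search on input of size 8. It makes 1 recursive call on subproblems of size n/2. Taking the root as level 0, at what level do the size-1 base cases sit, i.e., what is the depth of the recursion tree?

For divide and conquer with division factor 2:

Problem sizes at each level:
Level 0: 8
Level 1: 4
Level 2: 2
Level 3: 1

The root is level 0 and the size-1 base case is level 3 (the tree spans levels 0 through 3, i.e. 4 levels counting the root), so the depth is the number of divisions: log_2(8) = 3

The recursion tree depth is log_2(8) = 3. At each level, the problem size is divided by 2, so it takes 3 divisions to reduce to a base case of size 1. The algorithm makes 1 recursive call at each level.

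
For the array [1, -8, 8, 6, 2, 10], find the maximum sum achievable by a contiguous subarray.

Using Kadane's algorithm on [1, -8, 8, 6, 2, 10]:

Scanning through the array:
Position 1 (value -8): max_ending_here = -7, max_so_far = 1
Position 2 (value 8): max_ending_here = 8, max_so_far = 8
Position 3 (value 6): max_ending_here = 14, max_so_far = 14
Position 4 (value 2): max_ending_here = 16, max_so_far = 16
Position 5 (value 10): max_ending_here = 26, max_so_far = 26

Maximum subarray: [8, 6, 2, 10]
Maximum sum: 26

The maximum subarray is [8, 6, 2, 10] with sum 26. This subarray runs from index 2 to index 5.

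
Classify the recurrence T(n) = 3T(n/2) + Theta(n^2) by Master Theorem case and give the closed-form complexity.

Master Theorem for T(n) = 3T(n/2) + O(n^2):

a = 3, b = 2, c = 2
log_b(a) = log_2(3) = 1.5850

Case 3: c = 2 > log_2(3) = 1.5850
T(n) = O(n^2) = O(n^2)

For T(n) = 3T(n/2) + O(n^2): log_2(3) = 1.5850. This is Case 3 of the Master Theorem (c > log_b(a), work dominated by root), giving O(n^2).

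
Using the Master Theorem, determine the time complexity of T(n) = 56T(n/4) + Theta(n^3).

Master Theorem for T(n) = 56T(n/4) + O(n^3):

a = 56, b = 4, c = 3
log_b(a) = log_4(56) = 2.9037

Case 3: c = 3 > log_4(56) = 2.9037
T(n) = O(n^3) = O(n^3)

For T(n) = 56T(n/4) + O(n^3): log_4(56) = 2.9037. This is Case 3 of the Master Theorem (c > log_b(a), work dominated by root), giving O(n^3).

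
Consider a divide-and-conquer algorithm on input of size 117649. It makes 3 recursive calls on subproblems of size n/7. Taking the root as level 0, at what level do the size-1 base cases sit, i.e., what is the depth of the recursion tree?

For divide and conquer with division factor 7:

Problem sizes at each level:
Level 0: 117649
Level 1: 16807
Level 2: 2401
Level 3: 343
Level 4: 49
Level 5: 7
Level 6: 1

The root is level 0 and the size-1 base case is level 6 (the tree spans levels 0 through 6, i.e. 7 levels counting the root), so the depth is the number of divisions: log_7(117649) = 6

The recursion tree depth is log_7(117649) = 6. At each level, the problem size is divided by 7, so it takes 6 divisions to reduce to a base case of size 1. The algorithm makes 3 recursive calls at each level.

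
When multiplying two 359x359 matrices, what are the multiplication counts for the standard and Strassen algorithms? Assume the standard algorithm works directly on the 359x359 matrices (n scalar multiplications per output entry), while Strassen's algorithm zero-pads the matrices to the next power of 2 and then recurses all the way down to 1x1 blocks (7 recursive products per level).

Matrix multiplication for 359x359 matrices:

Strassen's algorithm requires power-of-2 dimensions. Pad 359x359 to 512x512 (next power of 2).

Standard algorithm: 359^3 = 46268279 multiplications
Strassen's algorithm: 7^(log2(512)) = 7^9 = 40353607 multiplications
Savings: 46268279 - 40353607 = 5914672 multiplications

Standard: 46268279 multiplications (359^3). Strassen: 40353607 multiplications (7^9, after padding to 512x512). Strassen reduces 8 recursive multiplications to 7 at each level.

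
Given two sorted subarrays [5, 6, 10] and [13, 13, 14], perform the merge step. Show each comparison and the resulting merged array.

Merging process:

Compare 5 vs 13: take 5 from left. Merged: [5]
Compare 6 vs 13: take 6 from left. Merged: [5, 6]
Compare 10 vs 13: take 10 from left. Merged: [5, 6, 10]
Append remaining from right: [13, 13, 14]. Merged: [5, 6, 10, 13, 13, 14]

Final merged array: [5, 6, 10, 13, 13, 14]
Total comparisons: 3

The merged array is [5, 6, 10, 13, 13, 14], requiring 3 comparisons. The merge step runs in O(n) time where n is the total number of elements.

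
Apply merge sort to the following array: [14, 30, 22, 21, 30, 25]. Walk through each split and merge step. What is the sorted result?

Merge sort trace:

Split: [14, 30, 22, 21, 30, 25] -> [14, 30, 22] and [21, 30, 25]
  Split: [14, 30, 22] -> [14] and [30, 22]
    Split: [30, 22] -> [30] and [22]
    Merge: [30] + [22] -> [22, 30]
  Merge: [14] + [22, 30] -> [14, 22, 30]
  Split: [21, 30, 25] -> [21] and [30, 25]
    Split: [30, 25] -> [30] and [25]
    Merge: [30] + [25] -> [25, 30]
  Merge: [21] + [25, 30] -> [21, 25, 30]
Merge: [14, 22, 30] + [21, 25, 30] -> [14, 21, 22, 25, 30, 30]

Final sorted array: [14, 21, 22, 25, 30, 30]

The merge sort proceeds by recursively splitting the array and merging sorted halves.
After all merges, the sorted array is [14, 21, 22, 25, 30, 30].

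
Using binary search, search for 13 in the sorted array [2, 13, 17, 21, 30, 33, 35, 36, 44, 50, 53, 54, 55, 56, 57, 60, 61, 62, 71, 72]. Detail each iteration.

Binary search for 13 in [2, 13, 17, 21, 30, 33, 35, 36, 44, 50, 53, 54, 55, 56, 57, 60, 61, 62, 71, 72]:

lo=0, hi=19, mid=9, arr[mid]=50 -> 50 > 13, search left half
lo=0, hi=8, mid=4, arr[mid]=30 -> 30 > 13, search left half
lo=0, hi=3, mid=1, arr[mid]=13 -> Found target at index 1!

Binary search finds 13 at index 1 after 3 comparisons. The search repeatedly halves the search space by comparing with the middle element.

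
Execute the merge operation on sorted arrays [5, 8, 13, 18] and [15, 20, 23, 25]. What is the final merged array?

Merging process:

Compare 5 vs 15: take 5 from left. Merged: [5]
Compare 8 vs 15: take 8 from left. Merged: [5, 8]
Compare 13 vs 15: take 13 from left. Merged: [5, 8, 13]
Compare 18 vs 15: take 15 from right. Merged: [5, 8, 13, 15]
Compare 18 vs 20: take 18 from left. Merged: [5, 8, 13, 15, 18]
Append remaining from right: [20, 23, 25]. Merged: [5, 8, 13, 15, 18, 20, 23, 25]

Final merged array: [5, 8, 13, 15, 18, 20, 23, 25]
Total comparisons: 5

The merged array is [5, 8, 13, 15, 18, 20, 23, 25], requiring 5 comparisons. The merge step runs in O(n) time where n is the total number of elements.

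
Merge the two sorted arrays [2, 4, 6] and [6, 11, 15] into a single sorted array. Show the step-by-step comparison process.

Merging process:

Compare 2 vs 6: take 2 from left. Merged: [2]
Compare 4 vs 6: take 4 from left. Merged: [2, 4]
Compare 6 vs 6: take 6 from left. Merged: [2, 4, 6]
Append remaining from right: [6, 11, 15]. Merged: [2, 4, 6, 6, 11, 15]

Final merged array: [2, 4, 6, 6, 11, 15]
Total comparisons: 3

The merged array is [2, 4, 6, 6, 11, 15], requiring 3 comparisons. The merge step runs in O(n) time where n is the total number of elements.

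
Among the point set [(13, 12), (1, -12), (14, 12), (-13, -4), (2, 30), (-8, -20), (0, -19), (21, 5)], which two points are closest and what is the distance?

Computing all pairwise distances among 8 points:

d((13, 12), (1, -12)) = 26.8328
d((13, 12), (14, 12)) = 1.0 <-- minimum
d((13, 12), (-13, -4)) = 30.5287
d((13, 12), (2, 30)) = 21.095
d((13, 12), (-8, -20)) = 38.2753
d((13, 12), (0, -19)) = 33.6155
d((13, 12), (21, 5)) = 10.6301
d((1, -12), (14, 12)) = 27.2947
d((1, -12), (-13, -4)) = 16.1245
d((1, -12), (2, 30)) = 42.0119
d((1, -12), (-8, -20)) = 12.0416
d((1, -12), (0, -19)) = 7.0711
d((1, -12), (21, 5)) = 26.2488
d((14, 12), (-13, -4)) = 31.3847
d((14, 12), (2, 30)) = 21.6333
d((14, 12), (-8, -20)) = 38.833
d((14, 12), (0, -19)) = 34.0147
d((14, 12), (21, 5)) = 9.8995
d((-13, -4), (2, 30)) = 37.1618
d((-13, -4), (-8, -20)) = 16.7631
d((-13, -4), (0, -19)) = 19.8494
d((-13, -4), (21, 5)) = 35.171
d((2, 30), (-8, -20)) = 50.9902
d((2, 30), (0, -19)) = 49.0408
d((2, 30), (21, 5)) = 31.4006
d((-8, -20), (0, -19)) = 8.0623
d((-8, -20), (21, 5)) = 38.2884
d((0, -19), (21, 5)) = 31.8904

Closest pair: (13, 12) and (14, 12) with distance 1.0

The closest pair is (13, 12) and (14, 12) with Euclidean distance 1.0. For 8 points, brute-force pairwise comparison is shown above. For large n, the divide-and-conquer algorithm (sort by x, recurse on halves, check the dividing strip) achieves O(n log n).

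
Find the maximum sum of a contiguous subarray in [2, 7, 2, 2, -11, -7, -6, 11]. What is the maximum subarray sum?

Using Kadane's algorithm on [2, 7, 2, 2, -11, -7, -6, 11]:

Scanning through the array:
Position 1 (value 7): max_ending_here = 9, max_so_far = 9
Position 2 (value 2): max_ending_here = 11, max_so_far = 11
Position 3 (value 2): max_ending_here = 13, max_so_far = 13
Position 4 (value -11): max_ending_here = 2, max_so_far = 13
Position 5 (value -7): max_ending_here = -5, max_so_far = 13
Position 6 (value -6): max_ending_here = -6, max_so_far = 13
Position 7 (value 11): max_ending_here = 11, max_so_far = 13

Maximum subarray: [2, 7, 2, 2]
Maximum sum: 13

The maximum subarray is [2, 7, 2, 2] with sum 13. This subarray runs from index 0 to index 3.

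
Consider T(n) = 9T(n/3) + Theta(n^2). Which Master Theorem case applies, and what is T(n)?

Master Theorem for T(n) = 9T(n/3) + O(n^2):

a = 9, b = 3, c = 2
log_b(a) = log_3(9) = 2.0000

Case 2: c = 2 = log_3(9) = 2.0000
T(n) = O(n^2 log n) = O(n^2 log n)

For T(n) = 9T(n/3) + O(n^2): log_3(9) = 2.0000. This is Case 2 of the Master Theorem (c = log_b(a), equal work at all levels), giving O(n^2 log n).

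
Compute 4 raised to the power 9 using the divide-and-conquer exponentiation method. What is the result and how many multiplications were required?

Computing 4^9 by squaring (build up from 4^1; each line after the first costs one multiplication):

4^1 = 4
4^2 = (4^1)^2 = 4^2 = 16
4^4 = (4^2)^2 = 16^2 = 256
4^8 = (4^4)^2 = 256^2 = 65536
4^9 = 4 * 4^8 = 4 * 65536 = 262144

Result: 262144
Multiplications needed: 4 (4 lines after 4^1)

4^9 = 262144. Using exponentiation by squaring, this requires 4 multiplications. The key idea: if the exponent is even, square the half-power; if odd, multiply by the base once.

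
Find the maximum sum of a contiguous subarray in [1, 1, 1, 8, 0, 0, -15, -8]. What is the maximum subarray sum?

Using Kadane's algorithm on [1, 1, 1, 8, 0, 0, -15, -8]:

Scanning through the array:
Position 1 (value 1): max_ending_here = 2, max_so_far = 2
Position 2 (value 1): max_ending_here = 3, max_so_far = 3
Position 3 (value 8): max_ending_here = 11, max_so_far = 11
Position 4 (value 0): max_ending_here = 11, max_so_far = 11
Position 5 (value 0): max_ending_here = 11, max_so_far = 11
Position 6 (value -15): max_ending_here = -4, max_so_far = 11
Position 7 (value -8): max_ending_here = -8, max_so_far = 11

Maximum subarray: [1, 1, 1, 8]
Maximum sum: 11

The maximum subarray is [1, 1, 1, 8] with sum 11. This subarray runs from index 0 to index 3.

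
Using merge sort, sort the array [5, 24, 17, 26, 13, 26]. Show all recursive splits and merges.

Merge sort trace:

Split: [5, 24, 17, 26, 13, 26] -> [5, 24, 17] and [26, 13, 26]
  Split: [5, 24, 17] -> [5] and [24, 17]
    Split: [24, 17] -> [24] and [17]
    Merge: [24] + [17] -> [17, 24]
  Merge: [5] + [17, 24] -> [5, 17, 24]
  Split: [26, 13, 26] -> [26] and [13, 26]
    Split: [13, 26] -> [13] and [26]
    Merge: [13] + [26] -> [13, 26]
  Merge: [26] + [13, 26] -> [13, 26, 26]
Merge: [5, 17, 24] + [13, 26, 26] -> [5, 13, 17, 24, 26, 26]

Final sorted array: [5, 13, 17, 24, 26, 26]

The merge sort proceeds by recursively splitting the array and merging sorted halves.
After all merges, the sorted array is [5, 13, 17, 24, 26, 26].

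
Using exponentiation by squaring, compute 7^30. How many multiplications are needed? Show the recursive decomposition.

Computing 7^30 by squaring (build up from 7^1; each line after the first costs one multiplication):

7^1 = 7
7^2 = (7^1)^2 = 7^2 = 49
7^3 = 7 * 7^2 = 7 * 49 = 343
7^6 = (7^3)^2 = 343^2 = 117649
7^7 = 7 * 7^6 = 7 * 117649 = 823543
7^14 = (7^7)^2 = 823543^2 = 678223072849
7^15 = 7 * 7^14 = 7 * 678223072849 = 4747561509943
7^30 = (7^15)^2 = 4747561509943^2 = 22539340290692258087863249

Result: 22539340290692258087863249
Multiplications needed: 7 (7 lines after 7^1)

7^30 = 22539340290692258087863249. Using exponentiation by squaring, this requires 7 multiplications. The key idea: if the exponent is even, square the half-power; if odd, multiply by the base once.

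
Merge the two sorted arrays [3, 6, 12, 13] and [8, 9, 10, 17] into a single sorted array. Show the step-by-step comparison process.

Merging process:

Compare 3 vs 8: take 3 from left. Merged: [3]
Compare 6 vs 8: take 6 from left. Merged: [3, 6]
Compare 12 vs 8: take 8 from right. Merged: [3, 6, 8]
Compare 12 vs 9: take 9 from right. Merged: [3, 6, 8, 9]
Compare 12 vs 10: take 10 from right. Merged: [3, 6, 8, 9, 10]
Compare 12 vs 17: take 12 from left. Merged: [3, 6, 8, 9, 10, 12]
Compare 13 vs 17: take 13 from left. Merged: [3, 6, 8, 9, 10, 12, 13]
Append remaining from right: [17]. Merged: [3, 6, 8, 9, 10, 12, 13, 17]

Final merged array: [3, 6, 8, 9, 10, 12, 13, 17]
Total comparisons: 7

The merged array is [3, 6, 8, 9, 10, 12, 13, 17], requiring 7 comparisons. The merge step runs in O(n) time where n is the total number of elements.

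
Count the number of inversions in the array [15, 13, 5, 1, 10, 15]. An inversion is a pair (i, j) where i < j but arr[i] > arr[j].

Finding inversions in [15, 13, 5, 1, 10, 15]:

(0, 1): arr[0]=15 > arr[1]=13
(0, 2): arr[0]=15 > arr[2]=5
(0, 3): arr[0]=15 > arr[3]=1
(0, 4): arr[0]=15 > arr[4]=10
(1, 2): arr[1]=13 > arr[2]=5
(1, 3): arr[1]=13 > arr[3]=1
(1, 4): arr[1]=13 > arr[4]=10
(2, 3): arr[2]=5 > arr[3]=1

Total inversions: 8

The array has 8 inversion(s): (0,1), (0,2), (0,3), (0,4), (1,2), (1,3), (1,4), (2,3). Each pair (i,j) satisfies i < j and arr[i] > arr[j].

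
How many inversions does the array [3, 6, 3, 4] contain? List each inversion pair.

Finding inversions in [3, 6, 3, 4]:

(1, 2): arr[1]=6 > arr[2]=3
(1, 3): arr[1]=6 > arr[3]=4

Total inversions: 2

The array has 2 inversion(s): (1,2), (1,3). Each pair (i,j) satisfies i < j and arr[i] > arr[j].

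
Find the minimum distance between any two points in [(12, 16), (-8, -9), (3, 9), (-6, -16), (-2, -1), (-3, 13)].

Computing all pairwise distances among 6 points:

d((12, 16), (-8, -9)) = 32.0156
d((12, 16), (3, 9)) = 11.4018
d((12, 16), (-6, -16)) = 36.7151
d((12, 16), (-2, -1)) = 22.0227
d((12, 16), (-3, 13)) = 15.2971
d((-8, -9), (3, 9)) = 21.095
d((-8, -9), (-6, -16)) = 7.2801
d((-8, -9), (-2, -1)) = 10.0
d((-8, -9), (-3, 13)) = 22.561
d((3, 9), (-6, -16)) = 26.5707
d((3, 9), (-2, -1)) = 11.1803
d((3, 9), (-3, 13)) = 7.2111 <-- minimum
d((-6, -16), (-2, -1)) = 15.5242
d((-6, -16), (-3, 13)) = 29.1548
d((-2, -1), (-3, 13)) = 14.0357

Closest pair: (3, 9) and (-3, 13) with distance 7.2111

The closest pair is (3, 9) and (-3, 13) with Euclidean distance 7.2111. For 6 points, brute-force pairwise comparison is shown above. For large n, the divide-and-conquer algorithm (sort by x, recurse on halves, check the dividing strip) achieves O(n log n).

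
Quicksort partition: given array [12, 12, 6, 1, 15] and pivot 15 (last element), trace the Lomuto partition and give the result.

Lomuto partition with pivot = 15:

Initial array: [12, 12, 6, 1, 15]

arr[0]=12 <= 15: swap with position 0, array becomes [12, 12, 6, 1, 15]
arr[1]=12 <= 15: swap with position 1, array becomes [12, 12, 6, 1, 15]
arr[2]=6 <= 15: swap with position 2, array becomes [12, 12, 6, 1, 15]
arr[3]=1 <= 15: swap with position 3, array becomes [12, 12, 6, 1, 15]

Place pivot at position 4: [12, 12, 6, 1, 15]
Pivot position: 4

After partitioning with pivot 15, the array becomes [12, 12, 6, 1, 15]. The pivot is placed at index 4. All elements to the left of the pivot are <= 15, and all elements to the right are > 15.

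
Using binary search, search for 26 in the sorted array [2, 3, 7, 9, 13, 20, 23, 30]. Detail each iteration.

Binary search for 26 in [2, 3, 7, 9, 13, 20, 23, 30]:

lo=0, hi=7, mid=3, arr[mid]=9 -> 9 < 26, search right half
lo=4, hi=7, mid=5, arr[mid]=20 -> 20 < 26, search right half
lo=6, hi=7, mid=6, arr[mid]=23 -> 23 < 26, search right half
lo=7, hi=7, mid=7, arr[mid]=30 -> 30 > 26, search left half
lo=7 > hi=6, target 26 not found

Binary search determines that 26 is not in the array after 4 comparisons. The search space was exhausted without finding the target.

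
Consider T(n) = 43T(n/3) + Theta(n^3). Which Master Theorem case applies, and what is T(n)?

Master Theorem for T(n) = 43T(n/3) + O(n^3):

a = 43, b = 3, c = 3
log_b(a) = log_3(43) = 3.4236

Case 1: c = 3 < log_3(43) = 3.4236
T(n) = O(n^(log_3 43))

For T(n) = 43T(n/3) + O(n^3): log_3(43) = 3.4236. This is Case 1 of the Master Theorem (c < log_b(a), work dominated by leaves), giving O(n^(log_3 43)).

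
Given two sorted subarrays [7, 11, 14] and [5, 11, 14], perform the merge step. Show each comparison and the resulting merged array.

Merging process:

Compare 7 vs 5: take 5 from right. Merged: [5]
Compare 7 vs 11: take 7 from left. Merged: [5, 7]
Compare 11 vs 11: take 11 from left. Merged: [5, 7, 11]
Compare 14 vs 11: take 11 from right. Merged: [5, 7, 11, 11]
Compare 14 vs 14: take 14 from left. Merged: [5, 7, 11, 11, 14]
Append remaining from right: [14]. Merged: [5, 7, 11, 11, 14, 14]

Final merged array: [5, 7, 11, 11, 14, 14]
Total comparisons: 5

The merged array is [5, 7, 11, 11, 14, 14], requiring 5 comparisons. The merge step runs in O(n) time where n is the total number of elements.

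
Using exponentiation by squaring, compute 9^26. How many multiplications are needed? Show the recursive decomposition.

Computing 9^26 by squaring (build up from 9^1; each line after the first costs one multiplication):

9^1 = 9
9^2 = (9^1)^2 = 9^2 = 81
9^3 = 9 * 9^2 = 9 * 81 = 729
9^6 = (9^3)^2 = 729^2 = 531441
9^12 = (9^6)^2 = 531441^2 = 282429536481
9^13 = 9 * 9^12 = 9 * 282429536481 = 2541865828329
9^26 = (9^13)^2 = 2541865828329^2 = 6461081889226673298932241

Result: 6461081889226673298932241
Multiplications needed: 6 (6 lines after 9^1)

9^26 = 6461081889226673298932241. Using exponentiation by squaring, this requires 6 multiplications. The key idea: if the exponent is even, square the half-power; if odd, multiply by the base once.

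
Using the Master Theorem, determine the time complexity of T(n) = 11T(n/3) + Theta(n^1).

Master Theorem for T(n) = 11T(n/3) + O(n^1):

a = 11, b = 3, c = 1
log_b(a) = log_3(11) = 2.1827

Case 1: c = 1 < log_3(11) = 2.1827
T(n) = O(n^(log_3 11))

For T(n) = 11T(n/3) + O(n^1): log_3(11) = 2.1827. This is Case 1 of the Master Theorem (c < log_b(a), work dominated by leaves), giving O(n^(log_3 11)).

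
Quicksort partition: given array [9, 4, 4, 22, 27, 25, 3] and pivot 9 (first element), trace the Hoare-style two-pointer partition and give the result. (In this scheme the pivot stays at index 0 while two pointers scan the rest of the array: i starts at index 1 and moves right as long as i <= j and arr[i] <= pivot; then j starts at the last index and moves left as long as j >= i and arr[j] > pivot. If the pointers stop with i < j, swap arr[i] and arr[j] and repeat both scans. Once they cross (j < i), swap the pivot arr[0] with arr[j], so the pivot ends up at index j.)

Hoare-style two-pointer partition with pivot = 9:

Initial array: [9, 4, 4, 22, 27, 25, 3]

Pointers start at i = 1, j = 6.
i stops at index 3 (arr[3]=22 > 9), j stops at index 6 (arr[6]=3 <= 9): swap arr[3] and arr[6], array becomes [9, 4, 4, 3, 27, 25, 22]
i ends at 4, j ends at 3: the pointers have crossed (j < i), so scanning stops.

Swap pivot arr[0] with arr[3] to place pivot at position 3: [3, 4, 4, 9, 27, 25, 22]
Pivot position: 3

After partitioning with pivot 9, the array becomes [3, 4, 4, 9, 27, 25, 22]. The pivot is placed at index 3. All elements to the left of the pivot are <= 9, and all elements to the right are > 9.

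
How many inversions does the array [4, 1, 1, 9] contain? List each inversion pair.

Finding inversions in [4, 1, 1, 9]:

(0, 1): arr[0]=4 > arr[1]=1
(0, 2): arr[0]=4 > arr[2]=1

Total inversions: 2

The array has 2 inversion(s): (0,1), (0,2). Each pair (i,j) satisfies i < j and arr[i] > arr[j].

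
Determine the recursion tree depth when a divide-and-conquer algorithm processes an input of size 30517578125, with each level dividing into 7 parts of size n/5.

For divide and conquer with division factor 5:

Problem sizes at each level:
Level 0: 30517578125
Level 1: 6103515625
Level 2: 1220703125
Level 3: 244140625
Level 4: 48828125
Level 5: 9765625
Level 6: 1953125
Level 7: 390625
Level 8: 78125
Level 9: 15625
Level 10: 3125
Level 11: 625
Level 12: 125
Level 13: 25
Level 14: 5
Level 15: 1

The root is level 0 and the size-1 base case is level 15 (the tree spans levels 0 through 15, i.e. 16 levels counting the root), so the depth is the number of divisions: log_5(30517578125) = 15

The recursion tree depth is log_5(30517578125) = 15. At each level, the problem size is divided by 5, so it takes 15 divisions to reduce to a base case of size 1. The algorithm makes 7 recursive calls at each level.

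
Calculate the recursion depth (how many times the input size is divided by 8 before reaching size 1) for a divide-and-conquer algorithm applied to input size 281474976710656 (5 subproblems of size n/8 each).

For divide and conquer with division factor 8:

Problem sizes at each level:
Level 0: 281474976710656
Level 1: 35184372088832
Level 2: 4398046511104
Level 3: 549755813888
Level 4: 68719476736
Level 5: 8589934592
Level 6: 1073741824
Level 7: 134217728
Level 8: 16777216
Level 9: 2097152
Level 10: 262144
Level 11: 32768
Level 12: 4096
Level 13: 512
Level 14: 64
Level 15: 8
Level 16: 1

The root is level 0 and the size-1 base case is level 16 (the tree spans levels 0 through 16, i.e. 17 levels counting the root), so the depth is the number of divisions: log_8(281474976710656) = 16

The recursion tree depth is log_8(281474976710656) = 16. At each level, the problem size is divided by 8, so it takes 16 divisions to reduce to a base case of size 1. The algorithm makes 5 recursive calls at each level.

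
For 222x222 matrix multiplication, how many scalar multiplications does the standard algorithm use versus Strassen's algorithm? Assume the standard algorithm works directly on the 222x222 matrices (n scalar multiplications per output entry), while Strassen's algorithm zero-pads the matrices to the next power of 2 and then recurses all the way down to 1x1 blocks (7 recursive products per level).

Matrix multiplication for 222x222 matrices:

Strassen's algorithm requires power-of-2 dimensions. Pad 222x222 to 256x256 (next power of 2).

Standard algorithm: 222^3 = 10941048 multiplications
Strassen's algorithm: 7^(log2(256)) = 7^8 = 5764801 multiplications
Savings: 10941048 - 5764801 = 5176247 multiplications

Standard: 10941048 multiplications (222^3). Strassen: 5764801 multiplications (7^8, after padding to 256x256). Strassen reduces 8 recursive multiplications to 7 at each level.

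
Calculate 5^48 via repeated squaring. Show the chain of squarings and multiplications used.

Computing 5^48 by squaring (build up from 5^1; each line after the first costs one multiplication):

5^1 = 5
5^2 = (5^1)^2 = 5^2 = 25
5^3 = 5 * 5^2 = 5 * 25 = 125
5^6 = (5^3)^2 = 125^2 = 15625
5^12 = (5^6)^2 = 15625^2 = 244140625
5^24 = (5^12)^2 = 244140625^2 = 59604644775390625
5^48 = (5^24)^2 = 59604644775390625^2 = 3552713678800500929355621337890625

Result: 3552713678800500929355621337890625
Multiplications needed: 6 (6 lines after 5^1)

5^48 = 3552713678800500929355621337890625. Using exponentiation by squaring, this requires 6 multiplications. The key idea: if the exponent is even, square the half-power; if odd, multiply by the base once.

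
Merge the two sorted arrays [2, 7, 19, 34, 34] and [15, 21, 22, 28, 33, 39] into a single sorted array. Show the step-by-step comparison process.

Merging process:

Compare 2 vs 15: take 2 from left. Merged: [2]
Compare 7 vs 15: take 7 from left. Merged: [2, 7]
Compare 19 vs 15: take 15 from right. Merged: [2, 7, 15]
Compare 19 vs 21: take 19 from left. Merged: [2, 7, 15, 19]
Compare 34 vs 21: take 21 from right. Merged: [2, 7, 15, 19, 21]
Compare 34 vs 22: take 22 from right. Merged: [2, 7, 15, 19, 21, 22]
Compare 34 vs 28: take 28 from right. Merged: [2, 7, 15, 19, 21, 22, 28]
Compare 34 vs 33: take 33 from right. Merged: [2, 7, 15, 19, 21, 22, 28, 33]
Compare 34 vs 39: take 34 from left. Merged: [2, 7, 15, 19, 21, 22, 28, 33, 34]
Compare 34 vs 39: take 34 from left. Merged: [2, 7, 15, 19, 21, 22, 28, 33, 34, 34]
Append remaining from right: [39]. Merged: [2, 7, 15, 19, 21, 22, 28, 33, 34, 34, 39]

Final merged array: [2, 7, 15, 19, 21, 22, 28, 33, 34, 34, 39]
Total comparisons: 10

The merged array is [2, 7, 15, 19, 21, 22, 28, 33, 34, 34, 39], requiring 10 comparisons. The merge step runs in O(n) time where n is the total number of elements.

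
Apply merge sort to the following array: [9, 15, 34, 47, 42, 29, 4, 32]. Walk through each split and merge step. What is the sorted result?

Merge sort trace:

Split: [9, 15, 34, 47, 42, 29, 4, 32] -> [9, 15, 34, 47] and [42, 29, 4, 32]
  Split: [9, 15, 34, 47] -> [9, 15] and [34, 47]
    Split: [9, 15] -> [9] and [15]
    Merge: [9] + [15] -> [9, 15]
    Split: [34, 47] -> [34] and [47]
    Merge: [34] + [47] -> [34, 47]
  Merge: [9, 15] + [34, 47] -> [9, 15, 34, 47]
  Split: [42, 29, 4, 32] -> [42, 29] and [4, 32]
    Split: [42, 29] -> [42] and [29]
    Merge: [42] + [29] -> [29, 42]
    Split: [4, 32] -> [4] and [32]
    Merge: [4] + [32] -> [4, 32]
  Merge: [29, 42] + [4, 32] -> [4, 29, 32, 42]
Merge: [9, 15, 34, 47] + [4, 29, 32, 42] -> [4, 9, 15, 29, 32, 34, 42, 47]

Final sorted array: [4, 9, 15, 29, 32, 34, 42, 47]

The merge sort proceeds by recursively splitting the array and merging sorted halves.
After all merges, the sorted array is [4, 9, 15, 29, 32, 34, 42, 47].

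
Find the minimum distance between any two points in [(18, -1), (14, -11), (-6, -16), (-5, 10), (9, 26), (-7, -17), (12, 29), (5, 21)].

Computing all pairwise distances among 8 points:

d((18, -1), (14, -11)) = 10.7703
d((18, -1), (-6, -16)) = 28.3019
d((18, -1), (-5, 10)) = 25.4951
d((18, -1), (9, 26)) = 28.4605
d((18, -1), (-7, -17)) = 29.6816
d((18, -1), (12, 29)) = 30.5941
d((18, -1), (5, 21)) = 25.5539
d((14, -11), (-6, -16)) = 20.6155
d((14, -11), (-5, 10)) = 28.3196
d((14, -11), (9, 26)) = 37.3363
d((14, -11), (-7, -17)) = 21.8403
d((14, -11), (12, 29)) = 40.05
d((14, -11), (5, 21)) = 33.2415
d((-6, -16), (-5, 10)) = 26.0192
d((-6, -16), (9, 26)) = 44.5982
d((-6, -16), (-7, -17)) = 1.4142 <-- minimum
d((-6, -16), (12, 29)) = 48.4665
d((-6, -16), (5, 21)) = 38.6005
d((-5, 10), (9, 26)) = 21.2603
d((-5, 10), (-7, -17)) = 27.074
d((-5, 10), (12, 29)) = 25.4951
d((-5, 10), (5, 21)) = 14.8661
d((9, 26), (-7, -17)) = 45.8803
d((9, 26), (12, 29)) = 4.2426
d((9, 26), (5, 21)) = 6.4031
d((-7, -17), (12, 29)) = 49.7695
d((-7, -17), (5, 21)) = 39.8497
d((12, 29), (5, 21)) = 10.6301

Closest pair: (-6, -16) and (-7, -17) with distance 1.4142

The closest pair is (-6, -16) and (-7, -17) with Euclidean distance 1.4142. For 8 points, brute-force pairwise comparison is shown above. For large n, the divide-and-conquer algorithm (sort by x, recurse on halves, check the dividing strip) achieves O(n log n).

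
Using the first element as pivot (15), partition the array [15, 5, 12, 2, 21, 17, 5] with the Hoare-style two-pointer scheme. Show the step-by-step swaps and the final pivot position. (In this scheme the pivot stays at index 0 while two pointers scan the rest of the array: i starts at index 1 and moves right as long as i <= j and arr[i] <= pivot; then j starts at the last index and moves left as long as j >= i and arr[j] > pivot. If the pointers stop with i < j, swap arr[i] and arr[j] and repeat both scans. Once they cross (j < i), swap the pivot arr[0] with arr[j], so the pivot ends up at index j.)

Hoare-style two-pointer partition with pivot = 15:

Initial array: [15, 5, 12, 2, 21, 17, 5]

Pointers start at i = 1, j = 6.
i stops at index 4 (arr[4]=21 > 15), j stops at index 6 (arr[6]=5 <= 15): swap arr[4] and arr[6], array becomes [15, 5, 12, 2, 5, 17, 21]
i ends at 5, j ends at 4: the pointers have crossed (j < i), so scanning stops.

Swap pivot arr[0] with arr[4] to place pivot at position 4: [5, 5, 12, 2, 15, 17, 21]
Pivot position: 4

After partitioning with pivot 15, the array becomes [5, 5, 12, 2, 15, 17, 21]. The pivot is placed at index 4. All elements to the left of the pivot are <= 15, and all elements to the right are > 15.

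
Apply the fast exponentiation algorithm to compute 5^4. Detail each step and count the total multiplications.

Computing 5^4 by squaring (build up from 5^1; each line after the first costs one multiplication):

5^1 = 5
5^2 = (5^1)^2 = 5^2 = 25
5^4 = (5^2)^2 = 25^2 = 625

Result: 625
Multiplications needed: 2 (2 lines after 5^1)

5^4 = 625. Using exponentiation by squaring, this requires 2 multiplications. The key idea: if the exponent is even, square the half-power; if odd, multiply by the base once.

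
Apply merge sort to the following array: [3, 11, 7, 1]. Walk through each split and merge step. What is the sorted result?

Merge sort trace:

Split: [3, 11, 7, 1] -> [3, 11] and [7, 1]
  Split: [3, 11] -> [3] and [11]
  Merge: [3] + [11] -> [3, 11]
  Split: [7, 1] -> [7] and [1]
  Merge: [7] + [1] -> [1, 7]
Merge: [3, 11] + [1, 7] -> [1, 3, 7, 11]

Final sorted array: [1, 3, 7, 11]

The merge sort proceeds by recursively splitting the array and merging sorted halves.
After all merges, the sorted array is [1, 3, 7, 11].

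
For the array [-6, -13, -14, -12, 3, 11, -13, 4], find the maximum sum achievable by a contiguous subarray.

Using Kadane's algorithm on [-6, -13, -14, -12, 3, 11, -13, 4]:

Scanning through the array:
Position 1 (value -13): max_ending_here = -13, max_so_far = -6
Position 2 (value -14): max_ending_here = -14, max_so_far = -6
Position 3 (value -12): max_ending_here = -12, max_so_far = -6
Position 4 (value 3): max_ending_here = 3, max_so_far = 3
Position 5 (value 11): max_ending_here = 14, max_so_far = 14
Position 6 (value -13): max_ending_here = 1, max_so_far = 14
Position 7 (value 4): max_ending_here = 5, max_so_far = 14

Maximum subarray: [3, 11]
Maximum sum: 14

The maximum subarray is [3, 11] with sum 14. This subarray runs from index 4 to index 5.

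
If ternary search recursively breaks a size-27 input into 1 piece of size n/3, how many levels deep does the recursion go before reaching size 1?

For divide and conquer with division factor 3:

Problem sizes at each level:
Level 0: 27
Level 1: 9
Level 2: 3
Level 3: 1

The root is level 0 and the size-1 base case is level 3 (the tree spans levels 0 through 3, i.e. 4 levels counting the root), so the depth is the number of divisions: log_3(27) = 3

The recursion tree depth is log_3(27) = 3. At each level, the problem size is divided by 3, so it takes 3 divisions to reduce to a base case of size 1. The algorithm makes 1 recursive call at each level.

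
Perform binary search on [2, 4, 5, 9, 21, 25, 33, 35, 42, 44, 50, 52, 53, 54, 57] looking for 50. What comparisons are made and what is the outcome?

Binary search for 50 in [2, 4, 5, 9, 21, 25, 33, 35, 42, 44, 50, 52, 53, 54, 57]:

lo=0, hi=14, mid=7, arr[mid]=35 -> 35 < 50, search right half
lo=8, hi=14, mid=11, arr[mid]=52 -> 52 > 50, search left half
lo=8, hi=10, mid=9, arr[mid]=44 -> 44 < 50, search right half
lo=10, hi=10, mid=10, arr[mid]=50 -> Found target at index 10!

Binary search finds 50 at index 10 after 4 comparisons. The search repeatedly halves the search space by comparing with the middle element.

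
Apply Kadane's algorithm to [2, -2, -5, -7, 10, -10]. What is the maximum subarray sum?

Using Kadane's algorithm on [2, -2, -5, -7, 10, -10]:

Scanning through the array:
Position 1 (value -2): max_ending_here = 0, max_so_far = 2
Position 2 (value -5): max_ending_here = -5, max_so_far = 2
Position 3 (value -7): max_ending_here = -7, max_so_far = 2
Position 4 (value 10): max_ending_here = 10, max_so_far = 10
Position 5 (value -10): max_ending_here = 0, max_so_far = 10

Maximum subarray: [10]
Maximum sum: 10

The maximum subarray is [10] with sum 10. This subarray runs from index 4 to index 4.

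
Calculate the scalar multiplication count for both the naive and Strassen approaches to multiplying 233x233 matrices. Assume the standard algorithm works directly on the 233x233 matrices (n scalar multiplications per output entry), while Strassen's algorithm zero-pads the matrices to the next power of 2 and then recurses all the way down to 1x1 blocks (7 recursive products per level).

Matrix multiplication for 233x233 matrices:

Strassen's algorithm requires power-of-2 dimensions. Pad 233x233 to 256x256 (next power of 2).

Standard algorithm: 233^3 = 12649337 multiplications
Strassen's algorithm: 7^(log2(256)) = 7^8 = 5764801 multiplications
Savings: 12649337 - 5764801 = 6884536 multiplications

Standard: 12649337 multiplications (233^3). Strassen: 5764801 multiplications (7^8, after padding to 256x256). Strassen reduces 8 recursive multiplications to 7 at each level.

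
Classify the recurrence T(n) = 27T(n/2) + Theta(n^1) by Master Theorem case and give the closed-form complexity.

Master Theorem for T(n) = 27T(n/2) + O(n^1):

a = 27, b = 2, c = 1
log_b(a) = log_2(27) = 4.7549

Case 1: c = 1 < log_2(27) = 4.7549
T(n) = O(n^(log_2 27))

For T(n) = 27T(n/2) + O(n^1): log_2(27) = 4.7549. This is Case 1 of the Master Theorem (c < log_b(a), work dominated by leaves), giving O(n^(log_2 27)).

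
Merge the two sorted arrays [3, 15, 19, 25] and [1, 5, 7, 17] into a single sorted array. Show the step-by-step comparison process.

Merging process:

Compare 3 vs 1: take 1 from right. Merged: [1]
Compare 3 vs 5: take 3 from left. Merged: [1, 3]
Compare 15 vs 5: take 5 from right. Merged: [1, 3, 5]
Compare 15 vs 7: take 7 from right. Merged: [1, 3, 5, 7]
Compare 15 vs 17: take 15 from left. Merged: [1, 3, 5, 7, 15]
Compare 19 vs 17: take 17 from right. Merged: [1, 3, 5, 7, 15, 17]
Append remaining from left: [19, 25]. Merged: [1, 3, 5, 7, 15, 17, 19, 25]

Final merged array: [1, 3, 5, 7, 15, 17, 19, 25]
Total comparisons: 6

The merged array is [1, 3, 5, 7, 15, 17, 19, 25], requiring 6 comparisons. The merge step runs in O(n) time where n is the total number of elements.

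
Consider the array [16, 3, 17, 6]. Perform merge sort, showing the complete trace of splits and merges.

Merge sort trace:

Split: [16, 3, 17, 6] -> [16, 3] and [17, 6]
  Split: [16, 3] -> [16] and [3]
  Merge: [16] + [3] -> [3, 16]
  Split: [17, 6] -> [17] and [6]
  Merge: [17] + [6] -> [6, 17]
Merge: [3, 16] + [6, 17] -> [3, 6, 16, 17]

Final sorted array: [3, 6, 16, 17]

The merge sort proceeds by recursively splitting the array and merging sorted halves.
After all merges, the sorted array is [3, 6, 16, 17].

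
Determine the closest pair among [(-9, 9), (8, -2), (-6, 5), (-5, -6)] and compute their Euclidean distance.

Computing all pairwise distances among 4 points:

d((-9, 9), (8, -2)) = 20.2485
d((-9, 9), (-6, 5)) = 5.0 <-- minimum
d((-9, 9), (-5, -6)) = 15.5242
d((8, -2), (-6, 5)) = 15.6525
d((8, -2), (-5, -6)) = 13.6015
d((-6, 5), (-5, -6)) = 11.0454

Closest pair: (-9, 9) and (-6, 5) with distance 5.0

The closest pair is (-9, 9) and (-6, 5) with Euclidean distance 5.0. For 4 points, brute-force pairwise comparison is shown above. For large n, the divide-and-conquer algorithm (sort by x, recurse on halves, check the dividing strip) achieves O(n log n).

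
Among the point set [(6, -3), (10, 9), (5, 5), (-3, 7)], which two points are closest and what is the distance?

Computing all pairwise distances among 4 points:

d((6, -3), (10, 9)) = 12.6491
d((6, -3), (5, 5)) = 8.0623
d((6, -3), (-3, 7)) = 13.4536
d((10, 9), (5, 5)) = 6.4031 <-- minimum
d((10, 9), (-3, 7)) = 13.1529
d((5, 5), (-3, 7)) = 8.2462

Closest pair: (10, 9) and (5, 5) with distance 6.4031

The closest pair is (10, 9) and (5, 5) with Euclidean distance 6.4031. For 4 points, brute-force pairwise comparison is shown above. For large n, the divide-and-conquer algorithm (sort by x, recurse on halves, check the dividing strip) achieves O(n log n).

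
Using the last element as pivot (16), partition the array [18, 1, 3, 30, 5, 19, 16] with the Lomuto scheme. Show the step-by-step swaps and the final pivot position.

Lomuto partition with pivot = 16:

Initial array: [18, 1, 3, 30, 5, 19, 16]

arr[0]=18 > 16: no swap
arr[1]=1 <= 16: swap with position 0, array becomes [1, 18, 3, 30, 5, 19, 16]
arr[2]=3 <= 16: swap with position 1, array becomes [1, 3, 18, 30, 5, 19, 16]
arr[3]=30 > 16: no swap
arr[4]=5 <= 16: swap with position 2, array becomes [1, 3, 5, 30, 18, 19, 16]
arr[5]=19 > 16: no swap

Place pivot at position 3: [1, 3, 5, 16, 18, 19, 30]
Pivot position: 3

After partitioning with pivot 16, the array becomes [1, 3, 5, 16, 18, 19, 30]. The pivot is placed at index 3. All elements to the left of the pivot are <= 16, and all elements to the right are > 16.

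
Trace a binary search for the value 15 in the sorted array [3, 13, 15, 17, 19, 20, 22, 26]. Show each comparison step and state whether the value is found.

Binary search for 15 in [3, 13, 15, 17, 19, 20, 22, 26]:

lo=0, hi=7, mid=3, arr[mid]=17 -> 17 > 15, search left half
lo=0, hi=2, mid=1, arr[mid]=13 -> 13 < 15, search right half
lo=2, hi=2, mid=2, arr[mid]=15 -> Found target at index 2!

Binary search finds 15 at index 2 after 3 comparisons. The search repeatedly halves the search space by comparing with the middle element.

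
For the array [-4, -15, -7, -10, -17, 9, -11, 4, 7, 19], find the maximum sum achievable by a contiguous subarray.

Using Kadane's algorithm on [-4, -15, -7, -10, -17, 9, -11, 4, 7, 19]:

Scanning through the array:
Position 1 (value -15): max_ending_here = -15, max_so_far = -4
Position 2 (value -7): max_ending_here = -7, max_so_far = -4
Position 3 (value -10): max_ending_here = -10, max_so_far = -4
Position 4 (value -17): max_ending_here = -17, max_so_far = -4
Position 5 (value 9): max_ending_here = 9, max_so_far = 9
Position 6 (value -11): max_ending_here = -2, max_so_far = 9
Position 7 (value 4): max_ending_here = 4, max_so_far = 9
Position 8 (value 7): max_ending_here = 11, max_so_far = 11
Position 9 (value 19): max_ending_here = 30, max_so_far = 30

Maximum subarray: [4, 7, 19]
Maximum sum: 30

The maximum subarray is [4, 7, 19] with sum 30. This subarray runs from index 7 to index 9.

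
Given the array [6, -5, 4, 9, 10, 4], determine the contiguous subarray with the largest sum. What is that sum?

Using Kadane's algorithm on [6, -5, 4, 9, 10, 4]:

Scanning through the array:
Position 1 (value -5): max_ending_here = 1, max_so_far = 6
Position 2 (value 4): max_ending_here = 5, max_so_far = 6
Position 3 (value 9): max_ending_here = 14, max_so_far = 14
Position 4 (value 10): max_ending_here = 24, max_so_far = 24
Position 5 (value 4): max_ending_here = 28, max_so_far = 28

Maximum subarray: [6, -5, 4, 9, 10, 4]
Maximum sum: 28

The maximum subarray is [6, -5, 4, 9, 10, 4] with sum 28. This subarray runs from index 0 to index 5.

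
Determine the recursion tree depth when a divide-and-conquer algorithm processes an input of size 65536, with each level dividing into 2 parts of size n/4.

For divide and conquer with division factor 4:

Problem sizes at each level:
Level 0: 65536
Level 1: 16384
Level 2: 4096
Level 3: 1024
Level 4: 256
Level 5: 64
Level 6: 16
Level 7: 4
Level 8: 1

The root is level 0 and the size-1 base case is level 8 (the tree spans levels 0 through 8, i.e. 9 levels counting the root), so the depth is the number of divisions: log_4(65536) = 8

The recursion tree depth is log_4(65536) = 8. At each level, the problem size is divided by 4, so it takes 8 divisions to reduce to a base case of size 1. The algorithm makes 2 recursive calls at each level.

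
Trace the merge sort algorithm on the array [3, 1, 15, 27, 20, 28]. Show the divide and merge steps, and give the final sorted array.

Merge sort trace:

Split: [3, 1, 15, 27, 20, 28] -> [3, 1, 15] and [27, 20, 28]
  Split: [3, 1, 15] -> [3] and [1, 15]
    Split: [1, 15] -> [1] and [15]
    Merge: [1] + [15] -> [1, 15]
  Merge: [3] + [1, 15] -> [1, 3, 15]
  Split: [27, 20, 28] -> [27] and [20, 28]
    Split: [20, 28] -> [20] and [28]
    Merge: [20] + [28] -> [20, 28]
  Merge: [27] + [20, 28] -> [20, 27, 28]
Merge: [1, 3, 15] + [20, 27, 28] -> [1, 3, 15, 20, 27, 28]

Final sorted array: [1, 3, 15, 20, 27, 28]

The merge sort proceeds by recursively splitting the array and merging sorted halves.
After all merges, the sorted array is [1, 3, 15, 20, 27, 28].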